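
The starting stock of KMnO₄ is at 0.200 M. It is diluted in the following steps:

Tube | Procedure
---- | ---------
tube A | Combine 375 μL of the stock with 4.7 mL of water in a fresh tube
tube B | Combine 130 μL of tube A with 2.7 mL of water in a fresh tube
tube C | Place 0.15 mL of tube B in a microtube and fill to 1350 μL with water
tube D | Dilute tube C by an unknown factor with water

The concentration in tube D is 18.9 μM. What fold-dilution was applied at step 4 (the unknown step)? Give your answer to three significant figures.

3.99-fold

Step 1: 375 μL + 4.7 mL = 5075 μL total → factor 5075/375 = 13.533
Step 2: 130 μL + 2.7 mL = 2830 μL total → factor 2830/130 = 21.769
Step 3: 0.15 mL brought to 1350 μL → factor 1.35/0.15 = 9
Step 4: unknown factor x
Product of known-step factors = 2651.5
Overall factor = 0.200 M / (18.9 μM) = 10582
x = 10582 / 2651.5 = 3.99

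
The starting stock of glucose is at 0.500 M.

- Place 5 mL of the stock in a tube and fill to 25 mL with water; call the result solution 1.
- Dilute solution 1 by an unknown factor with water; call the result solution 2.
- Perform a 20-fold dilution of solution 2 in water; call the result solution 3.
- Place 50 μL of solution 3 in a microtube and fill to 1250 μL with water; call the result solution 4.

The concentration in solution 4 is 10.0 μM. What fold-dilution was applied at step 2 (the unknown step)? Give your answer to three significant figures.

20.0-fold

Step 1: 5 mL brought to 25 mL → factor 25/5 = 5
Step 2: unknown factor x
Step 3: 20-fold → factor 20
Step 4: 50 μL brought to 1250 μL → factor 1250/50 = 25
Product of known-step factors = 2500
Overall factor = 0.500 M / (10.0 μM) = 50000
x = 50000 / 2500 = 20.0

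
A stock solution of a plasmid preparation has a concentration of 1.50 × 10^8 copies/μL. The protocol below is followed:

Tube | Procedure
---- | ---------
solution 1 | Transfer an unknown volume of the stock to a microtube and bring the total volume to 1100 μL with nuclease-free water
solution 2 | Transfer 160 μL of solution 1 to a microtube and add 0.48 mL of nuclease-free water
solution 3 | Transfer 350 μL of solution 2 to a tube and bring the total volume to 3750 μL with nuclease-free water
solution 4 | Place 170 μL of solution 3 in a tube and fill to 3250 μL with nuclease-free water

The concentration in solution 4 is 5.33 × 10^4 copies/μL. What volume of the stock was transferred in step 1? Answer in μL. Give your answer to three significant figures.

Step 1: v brought to 1100 μL → factor = 1100 μL/v
Step 2: 160 μL + 0.48 mL = 640 μL total → factor 640/160 = 4
Step 3: 350 μL brought to 3750 μL → factor 3750/350 = 10.714
Step 4: 170 μL brought to 3250 μL → factor 3250/170 = 19.118
Product of known-step factors = 819.33
Overall factor = 1.50 × 10^8 copies/μL / (5.33 × 10^4 copies/μL) = 2814.3
Step-1 factor = 2814.3 / 819.33 = 3.4348
v = 1100 μL / 3.4348 = 320 μL

320 μL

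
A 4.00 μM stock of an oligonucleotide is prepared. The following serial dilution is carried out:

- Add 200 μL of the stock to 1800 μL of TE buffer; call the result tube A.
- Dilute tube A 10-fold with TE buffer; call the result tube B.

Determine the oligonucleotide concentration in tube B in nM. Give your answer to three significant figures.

40.0 nM

Step 1: 200 μL + 1800 μL = 2000 μL total → factor 2000/200 = 10
Step 2: 10-fold → factor 10
Overall dilution factor = 10 × 10 = 100
Final = 4.00 μM / 100 = 0.04000 μM = 40.0 nM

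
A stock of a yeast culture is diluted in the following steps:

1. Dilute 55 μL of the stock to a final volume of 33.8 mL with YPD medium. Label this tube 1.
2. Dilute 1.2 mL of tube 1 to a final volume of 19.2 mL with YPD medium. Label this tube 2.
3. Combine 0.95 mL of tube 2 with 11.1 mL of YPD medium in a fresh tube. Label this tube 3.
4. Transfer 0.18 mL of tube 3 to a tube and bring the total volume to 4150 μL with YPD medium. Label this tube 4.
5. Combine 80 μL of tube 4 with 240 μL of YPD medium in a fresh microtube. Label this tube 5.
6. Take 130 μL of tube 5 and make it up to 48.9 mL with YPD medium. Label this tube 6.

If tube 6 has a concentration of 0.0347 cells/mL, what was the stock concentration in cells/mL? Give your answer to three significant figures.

1.50 × 10^8 cells/mL

Step 1: 55 μL brought to 33.8 mL → factor 33800/55 = 614.55
Step 2: 1.2 mL brought to 19.2 mL → factor 19.2/1.2 = 16
Step 3: 0.95 mL + 11.1 mL = 12.05 mL total → factor 12.05/0.95 = 12.684
Step 4: 0.18 mL brought to 4150 μL → factor 4.15/0.18 = 23.056
Step 5: 80 μL + 240 μL = 320 μL total → factor 320/80 = 4
Step 6: 130 μL brought to 48.9 mL → factor 48900/130 = 376.15
Overall dilution factor = 614.55 × 16 × 12.684 × 23.056 × 4 × 376.15 = 4.3265 × 10^9
Stock = 0.0347 cells/mL × 4.3265 × 10^9 = 1.50 × 10^8 cells/mL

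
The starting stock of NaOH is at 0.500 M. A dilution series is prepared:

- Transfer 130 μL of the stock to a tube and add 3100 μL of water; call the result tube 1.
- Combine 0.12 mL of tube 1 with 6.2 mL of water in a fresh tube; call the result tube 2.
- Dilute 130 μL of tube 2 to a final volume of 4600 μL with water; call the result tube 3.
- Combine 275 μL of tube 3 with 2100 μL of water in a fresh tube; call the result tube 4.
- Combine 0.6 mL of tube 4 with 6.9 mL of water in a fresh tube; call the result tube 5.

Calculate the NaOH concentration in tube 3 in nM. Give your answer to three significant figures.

Step 1: 130 μL + 3100 μL = 3230 μL total → factor 3230/130 = 24.846
Step 2: 0.12 mL + 6.2 mL = 6.32 mL total → factor 6.32/0.12 = 52.667
Step 3: 130 μL brought to 4600 μL → factor 4600/130 = 35.385
Dilution factor through tube 3 = 24.846 × 52.667 × 35.385 = 46303
[tube 3] = 0.500 M / 46303 = 1.080 × 10^-5 M = 1.08 × 10^4 nM

1.08 × 10^4 nM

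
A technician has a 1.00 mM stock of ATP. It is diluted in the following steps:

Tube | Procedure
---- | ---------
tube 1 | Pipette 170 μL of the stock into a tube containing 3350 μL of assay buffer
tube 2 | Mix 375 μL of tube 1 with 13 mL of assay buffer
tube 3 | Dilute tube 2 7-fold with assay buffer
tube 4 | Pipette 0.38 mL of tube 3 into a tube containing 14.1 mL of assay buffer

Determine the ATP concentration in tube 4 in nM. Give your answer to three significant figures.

5.08 nM

Step 1: 170 μL + 3350 μL = 3520 μL total → factor 3520/170 = 20.706
Step 2: 375 μL + 13 mL = 13375 μL total → factor 13375/375 = 35.667
Step 3: 7-fold → factor 7
Step 4: 0.38 mL + 14.1 mL = 14.48 mL total → factor 14.48/0.38 = 38.105
Overall dilution factor = 20.706 × 35.667 × 7 × 38.105 = 1.9699 × 10^5
Final = 1.00 mM / 1.9699 × 10^5 = 5.076 × 10^-6 mM = 5.08 nM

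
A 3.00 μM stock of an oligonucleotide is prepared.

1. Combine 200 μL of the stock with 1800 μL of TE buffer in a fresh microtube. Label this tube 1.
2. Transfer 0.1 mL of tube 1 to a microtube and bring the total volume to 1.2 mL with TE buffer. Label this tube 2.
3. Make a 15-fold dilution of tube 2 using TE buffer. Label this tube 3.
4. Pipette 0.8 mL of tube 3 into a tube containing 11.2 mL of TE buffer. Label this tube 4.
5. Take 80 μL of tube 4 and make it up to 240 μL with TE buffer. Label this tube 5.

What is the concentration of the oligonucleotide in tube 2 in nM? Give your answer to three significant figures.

Step 1: 200 μL + 1800 μL = 2000 μL total → factor 2000/200 = 10
Step 2: 0.1 mL brought to 1.2 mL → factor 1.2/0.1 = 12
Dilution factor through tube 2 = 10 × 12 = 120
[tube 2] = 3.00 μM / 120 = 0.02500 μM = 25.0 nM

25.0 nM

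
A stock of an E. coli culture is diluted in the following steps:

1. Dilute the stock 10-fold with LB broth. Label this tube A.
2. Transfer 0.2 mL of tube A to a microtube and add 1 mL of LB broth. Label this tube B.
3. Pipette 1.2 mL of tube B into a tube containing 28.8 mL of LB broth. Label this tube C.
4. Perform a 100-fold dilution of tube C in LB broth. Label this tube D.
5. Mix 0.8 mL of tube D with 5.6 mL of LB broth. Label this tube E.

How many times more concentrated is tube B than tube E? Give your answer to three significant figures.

Step 1: 10-fold → factor 10
Step 2: 0.2 mL + 1 mL = 1.2 mL total → factor 1.2/0.2 = 6
Step 3: 1.2 mL + 28.8 mL = 30 mL total → factor 30/1.2 = 25
Step 4: 100-fold → factor 100
Step 5: 0.8 mL + 5.6 mL = 6.4 mL total → factor 6.4/0.8 = 8
Dilution factor to tube B = 60; to tube E = 1.2 × 10^6
[tube B]/[tube E] = (factor to tube E)/(factor to tube B) = 1.2 × 10^6/60 = 2.00 × 10^4

2.00 × 10^4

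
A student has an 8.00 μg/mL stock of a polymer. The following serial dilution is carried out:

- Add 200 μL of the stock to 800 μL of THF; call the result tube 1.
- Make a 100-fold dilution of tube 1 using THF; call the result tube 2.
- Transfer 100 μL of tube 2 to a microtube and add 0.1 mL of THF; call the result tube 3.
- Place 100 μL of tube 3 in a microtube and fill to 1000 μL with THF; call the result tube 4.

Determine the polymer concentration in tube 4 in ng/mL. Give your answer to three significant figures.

0.800 ng/mL

Step 1: 200 μL + 800 μL = 1000 μL total → factor 1000/200 = 5
Step 2: 100-fold → factor 100
Step 3: 100 μL + 0.1 mL = 200 μL total → factor 200/100 = 2
Step 4: 100 μL brought to 1000 μL → factor 1000/100 = 10
Overall dilution factor = 5 × 100 × 2 × 10 = 10000
Final = 8.00 μg/mL / 10000 = 0.0008000 μg/mL = 0.800 ng/mL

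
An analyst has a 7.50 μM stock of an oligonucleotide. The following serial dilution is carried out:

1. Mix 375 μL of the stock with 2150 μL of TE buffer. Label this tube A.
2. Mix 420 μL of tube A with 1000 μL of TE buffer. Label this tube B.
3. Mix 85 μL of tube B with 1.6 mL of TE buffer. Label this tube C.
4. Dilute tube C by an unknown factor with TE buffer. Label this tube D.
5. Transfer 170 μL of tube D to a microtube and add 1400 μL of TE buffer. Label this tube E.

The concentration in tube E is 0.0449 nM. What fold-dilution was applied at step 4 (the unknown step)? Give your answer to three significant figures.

Step 1: 375 μL + 2150 μL = 2525 μL total → factor 2525/375 = 6.7333
Step 2: 420 μL + 1000 μL = 1420 μL total → factor 1420/420 = 3.381
Step 3: 85 μL + 1.6 mL = 1685 μL total → factor 1685/85 = 19.824
Step 4: unknown factor x
Step 5: 170 μL + 1400 μL = 1570 μL total → factor 1570/170 = 9.2353
Product of known-step factors = 4167.7
Overall factor = 7.50 μM / (0.0449 nM) = 1.6704 × 10^5
x = 1.6704 × 10^5 / 4167.7 = 40.1

40.1-fold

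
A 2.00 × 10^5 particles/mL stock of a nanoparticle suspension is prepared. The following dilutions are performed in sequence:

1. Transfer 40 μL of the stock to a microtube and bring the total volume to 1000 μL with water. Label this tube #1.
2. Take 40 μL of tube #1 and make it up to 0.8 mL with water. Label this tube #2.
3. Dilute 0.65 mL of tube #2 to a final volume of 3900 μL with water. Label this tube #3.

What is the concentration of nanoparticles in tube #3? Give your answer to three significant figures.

66.7 particles/mL

Step 1: 40 μL brought to 1000 μL → factor 1000/40 = 25
Step 2: 40 μL brought to 0.8 mL → factor 800/40 = 20
Step 3: 0.65 mL brought to 3900 μL → factor 3.9/0.65 = 6
Overall dilution factor = 25 × 20 × 6 = 3000
Final = 2.00 × 10^5 particles/mL / 3000 = 66.7 particles/mL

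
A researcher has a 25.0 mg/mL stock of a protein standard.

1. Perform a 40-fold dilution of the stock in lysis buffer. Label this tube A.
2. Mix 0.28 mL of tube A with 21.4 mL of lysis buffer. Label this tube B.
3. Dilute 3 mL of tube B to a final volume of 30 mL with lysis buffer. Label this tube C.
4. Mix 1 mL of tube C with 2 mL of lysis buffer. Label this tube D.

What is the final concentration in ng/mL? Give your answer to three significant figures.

269 ng/mL

Step 1: 40-fold → factor 40
Step 2: 0.28 mL + 21.4 mL = 21.68 mL total → factor 21.68/0.28 = 77.429
Step 3: 3 mL brought to 30 mL → factor 30/3 = 10
Step 4: 1 mL + 2 mL = 3 mL total → factor 3/1 = 3
Overall dilution factor = 40 × 77.429 × 10 × 3 = 92914
Final = 25.0 mg/mL / 92914 = 0.0002691 mg/mL = 269 ng/mL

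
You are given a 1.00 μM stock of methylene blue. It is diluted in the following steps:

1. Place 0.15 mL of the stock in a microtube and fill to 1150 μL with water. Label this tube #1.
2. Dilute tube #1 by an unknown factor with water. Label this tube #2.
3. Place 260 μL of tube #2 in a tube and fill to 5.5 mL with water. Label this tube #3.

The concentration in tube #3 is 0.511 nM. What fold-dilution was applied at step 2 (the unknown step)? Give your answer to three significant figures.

12.1-fold

Step 1: 0.15 mL brought to 1150 μL → factor 1.15/0.15 = 7.6667
Step 2: unknown factor x
Step 3: 260 μL brought to 5.5 mL → factor 5500/260 = 21.154
Product of known-step factors = 162.18
Overall factor = 1.00 μM / (0.511 nM) = 1956.9
x = 1956.9 / 162.18 = 12.1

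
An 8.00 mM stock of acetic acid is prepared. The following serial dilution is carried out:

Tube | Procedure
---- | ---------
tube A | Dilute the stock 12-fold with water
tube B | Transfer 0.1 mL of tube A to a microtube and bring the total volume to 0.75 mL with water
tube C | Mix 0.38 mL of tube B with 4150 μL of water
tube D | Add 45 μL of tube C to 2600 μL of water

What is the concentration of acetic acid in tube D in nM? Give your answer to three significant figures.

Step 1: 12-fold → factor 12
Step 2: 0.1 mL brought to 0.75 mL → factor 0.75/0.1 = 7.5
Step 3: 0.38 mL + 4150 μL = 4.53 mL total → factor 4.53/0.38 = 11.921
Step 4: 45 μL + 2600 μL = 2645 μL total → factor 2645/45 = 58.778
Overall dilution factor = 12 × 7.5 × 11.921 × 58.778 = 63062
Final = 8.00 mM / 63062 = 0.0001269 mM = 127 nM

127 nM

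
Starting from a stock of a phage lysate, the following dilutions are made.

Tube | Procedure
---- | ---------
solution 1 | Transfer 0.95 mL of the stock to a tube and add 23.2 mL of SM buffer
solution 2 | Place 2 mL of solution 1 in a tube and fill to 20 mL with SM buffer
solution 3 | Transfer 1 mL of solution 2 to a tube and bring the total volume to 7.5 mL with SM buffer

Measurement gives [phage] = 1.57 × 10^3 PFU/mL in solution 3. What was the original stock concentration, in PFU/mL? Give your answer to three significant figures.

2.99 × 10^6 PFU/mL

Step 1: 0.95 mL + 23.2 mL = 24.15 mL total → factor 24.15/0.95 = 25.421
Step 2: 2 mL brought to 20 mL → factor 20/2 = 10
Step 3: 1 mL brought to 7.5 mL → factor 7.5/1 = 7.5
Overall dilution factor = 25.421 × 10 × 7.5 = 1906.6
Stock = 1.57 × 10^3 PFU/mL × 1906.6 = 2.99 × 10^6 PFU/mL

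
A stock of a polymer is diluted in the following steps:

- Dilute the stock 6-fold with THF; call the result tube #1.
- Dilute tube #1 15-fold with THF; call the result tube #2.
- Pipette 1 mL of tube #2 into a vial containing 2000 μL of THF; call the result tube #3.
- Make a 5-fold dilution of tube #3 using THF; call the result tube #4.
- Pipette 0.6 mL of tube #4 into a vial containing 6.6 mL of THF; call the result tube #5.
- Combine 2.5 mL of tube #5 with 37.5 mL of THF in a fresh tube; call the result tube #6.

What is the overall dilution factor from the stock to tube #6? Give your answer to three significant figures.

Step 1: 6-fold → factor 6
Step 2: 15-fold → factor 15
Step 3: 1 mL + 2000 μL = 3 mL total → factor 3/1 = 3
Step 4: 5-fold → factor 5
Step 5: 0.6 mL + 6.6 mL = 7.2 mL total → factor 7.2/0.6 = 12
Step 6: 2.5 mL + 37.5 mL = 40 mL total → factor 40/2.5 = 16
Overall dilution factor = 6 × 15 × 3 × 5 × 12 × 16 = 2.592 × 10^5

2.59 × 10^5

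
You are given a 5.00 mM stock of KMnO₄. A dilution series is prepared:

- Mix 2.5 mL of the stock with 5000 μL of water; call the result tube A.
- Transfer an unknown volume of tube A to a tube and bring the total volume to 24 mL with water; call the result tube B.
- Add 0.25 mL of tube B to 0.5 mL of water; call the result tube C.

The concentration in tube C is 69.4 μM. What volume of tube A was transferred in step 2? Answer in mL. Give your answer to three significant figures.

3.00 mL

Step 1: 2.5 mL + 5000 μL = 7.5 mL total → factor 7.5/2.5 = 3
Step 2: v brought to 24 mL → factor = 24 mL/v
Step 3: 0.25 mL + 0.5 mL = 0.75 mL total → factor 0.75/0.25 = 3
Product of known-step factors = 9
Overall factor = 5.00 mM / (69.4 μM) = 72.046
Step-2 factor = 72.046 / 9 = 8.0051
v = 24 mL / 8.0051 = 3.00 mL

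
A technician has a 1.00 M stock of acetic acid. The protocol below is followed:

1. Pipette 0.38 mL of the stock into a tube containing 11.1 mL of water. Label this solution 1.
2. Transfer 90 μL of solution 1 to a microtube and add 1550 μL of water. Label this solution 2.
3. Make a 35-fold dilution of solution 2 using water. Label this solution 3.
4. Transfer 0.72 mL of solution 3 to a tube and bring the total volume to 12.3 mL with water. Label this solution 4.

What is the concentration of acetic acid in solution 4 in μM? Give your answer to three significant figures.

Step 1: 0.38 mL + 11.1 mL = 11.48 mL total → factor 11.48/0.38 = 30.211
Step 2: 90 μL + 1550 μL = 1640 μL total → factor 1640/90 = 18.222
Step 3: 35-fold → factor 35
Step 4: 0.72 mL brought to 12.3 mL → factor 12.3/0.72 = 17.083
Overall dilution factor = 30.211 × 18.222 × 35 × 17.083 = 3.2915 × 10^5
Final = 1.00 M / 3.2915 × 10^5 = 3.038 × 10^-6 M = 3.04 μM

3.04 μM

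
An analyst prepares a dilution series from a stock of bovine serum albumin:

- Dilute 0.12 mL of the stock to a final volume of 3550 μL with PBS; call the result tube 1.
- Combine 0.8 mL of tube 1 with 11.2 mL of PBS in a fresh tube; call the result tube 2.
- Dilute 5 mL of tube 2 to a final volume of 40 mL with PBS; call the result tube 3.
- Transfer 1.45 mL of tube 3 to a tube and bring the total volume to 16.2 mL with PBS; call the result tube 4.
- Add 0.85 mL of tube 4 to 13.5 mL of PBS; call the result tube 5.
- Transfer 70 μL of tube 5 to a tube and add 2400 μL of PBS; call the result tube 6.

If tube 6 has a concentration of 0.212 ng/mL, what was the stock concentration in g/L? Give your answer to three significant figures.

5.01 g/L

Step 1: 0.12 mL brought to 3550 μL → factor 3.55/0.12 = 29.583
Step 2: 0.8 mL + 11.2 mL = 12 mL total → factor 12/0.8 = 15
Step 3: 5 mL brought to 40 mL → factor 40/5 = 8
Step 4: 1.45 mL brought to 16.2 mL → factor 16.2/1.45 = 11.172
Step 5: 0.85 mL + 13.5 mL = 14.35 mL total → factor 14.35/0.85 = 16.882
Step 6: 70 μL + 2400 μL = 2470 μL total → factor 2470/70 = 35.286
Overall dilution factor = 29.583 × 15 × 8 × 11.172 × 16.882 × 35.286 = 2.3627 × 10^7
Stock = 0.212 ng/mL × 2.3627 × 10^7 = 5.009 × 10^6 ng/mL = 5.01 g/L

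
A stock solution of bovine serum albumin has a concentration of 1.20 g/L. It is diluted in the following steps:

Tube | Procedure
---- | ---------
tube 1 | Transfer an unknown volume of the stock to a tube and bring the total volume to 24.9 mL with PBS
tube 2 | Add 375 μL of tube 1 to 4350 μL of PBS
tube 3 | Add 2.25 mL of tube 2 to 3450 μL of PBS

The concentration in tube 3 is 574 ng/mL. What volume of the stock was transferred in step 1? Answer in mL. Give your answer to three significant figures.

0.380 mL

Step 1: v brought to 24.9 mL → factor = 24.9 mL/v
Step 2: 375 μL + 4350 μL = 4725 μL total → factor 4725/375 = 12.6
Step 3: 2.25 mL + 3450 μL = 5.7 mL total → factor 5.7/2.25 = 2.5333
Product of known-step factors = 31.92
Overall factor = 1.20 g/L / (574 ng/mL) = 2090.6
Step-1 factor = 2090.6 / 31.92 = 65.495
v = 24.9 mL / 65.495 = 0.380 mL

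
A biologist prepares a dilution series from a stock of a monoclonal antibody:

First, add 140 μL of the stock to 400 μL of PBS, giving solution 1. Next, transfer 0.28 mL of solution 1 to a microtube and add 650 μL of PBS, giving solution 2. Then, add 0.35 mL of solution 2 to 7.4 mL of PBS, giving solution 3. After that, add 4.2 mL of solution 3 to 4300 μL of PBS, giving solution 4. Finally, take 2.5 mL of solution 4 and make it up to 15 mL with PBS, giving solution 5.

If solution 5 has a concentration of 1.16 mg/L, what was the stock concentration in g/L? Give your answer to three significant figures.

Step 1: 140 μL + 400 μL = 540 μL total → factor 540/140 = 3.8571
Step 2: 0.28 mL + 650 μL = 0.93 mL total → factor 0.93/0.28 = 3.3214
Step 3: 0.35 mL + 7.4 mL = 7.75 mL total → factor 7.75/0.35 = 22.143
Step 4: 4.2 mL + 4300 μL = 8.5 mL total → factor 8.5/4.2 = 2.0238
Step 5: 2.5 mL brought to 15 mL → factor 15/2.5 = 6
Overall dilution factor = 3.8571 × 3.3214 × 22.143 × 2.0238 × 6 = 3444.7
Stock = 1.16 mg/L × 3444.7 = 3996 mg/L = 4.00 g/L

4.00 g/L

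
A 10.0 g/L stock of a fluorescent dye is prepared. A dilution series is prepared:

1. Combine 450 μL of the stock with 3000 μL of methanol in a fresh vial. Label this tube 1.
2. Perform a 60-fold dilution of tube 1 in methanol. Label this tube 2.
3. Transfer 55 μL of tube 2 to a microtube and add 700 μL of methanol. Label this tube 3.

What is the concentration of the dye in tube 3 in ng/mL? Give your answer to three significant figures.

Step 1: 450 μL + 3000 μL = 3450 μL total → factor 3450/450 = 7.6667
Step 2: 60-fold → factor 60
Step 3: 55 μL + 700 μL = 755 μL total → factor 755/55 = 13.727
Overall dilution factor = 7.6667 × 60 × 13.727 = 6314.5
Final = 10.0 g/L / 6314.5 = 0.001584 g/L = 1.58 × 10^3 ng/mL

1.58 × 10^3 ng/mL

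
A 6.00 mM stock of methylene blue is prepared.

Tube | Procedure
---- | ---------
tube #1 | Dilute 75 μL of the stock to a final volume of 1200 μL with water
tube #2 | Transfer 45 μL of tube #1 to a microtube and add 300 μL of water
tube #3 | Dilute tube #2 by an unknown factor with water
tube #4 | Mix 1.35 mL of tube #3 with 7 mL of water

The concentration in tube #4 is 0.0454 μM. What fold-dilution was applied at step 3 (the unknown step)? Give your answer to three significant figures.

174-fold

Step 1: 75 μL brought to 1200 μL → factor 1200/75 = 16
Step 2: 45 μL + 300 μL = 345 μL total → factor 345/45 = 7.6667
Step 3: unknown factor x
Step 4: 1.35 mL + 7 mL = 8.35 mL total → factor 8.35/1.35 = 6.1852
Product of known-step factors = 758.72
Overall factor = 6.00 mM / (0.0454 μM) = 1.3216 × 10^5
x = 1.3216 × 10^5 / 758.72 = 174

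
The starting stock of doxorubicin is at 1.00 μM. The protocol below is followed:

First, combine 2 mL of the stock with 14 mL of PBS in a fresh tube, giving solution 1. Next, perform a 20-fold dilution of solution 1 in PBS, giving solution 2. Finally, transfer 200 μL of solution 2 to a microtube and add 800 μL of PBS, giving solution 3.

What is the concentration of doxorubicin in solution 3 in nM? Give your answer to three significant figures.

Step 1: 2 mL + 14 mL = 16 mL total → factor 16/2 = 8
Step 2: 20-fold → factor 20
Step 3: 200 μL + 800 μL = 1000 μL total → factor 1000/200 = 5
Overall dilution factor = 8 × 20 × 5 = 800
Final = 1.00 μM / 800 = 0.001250 μM = 1.25 nM

1.25 nM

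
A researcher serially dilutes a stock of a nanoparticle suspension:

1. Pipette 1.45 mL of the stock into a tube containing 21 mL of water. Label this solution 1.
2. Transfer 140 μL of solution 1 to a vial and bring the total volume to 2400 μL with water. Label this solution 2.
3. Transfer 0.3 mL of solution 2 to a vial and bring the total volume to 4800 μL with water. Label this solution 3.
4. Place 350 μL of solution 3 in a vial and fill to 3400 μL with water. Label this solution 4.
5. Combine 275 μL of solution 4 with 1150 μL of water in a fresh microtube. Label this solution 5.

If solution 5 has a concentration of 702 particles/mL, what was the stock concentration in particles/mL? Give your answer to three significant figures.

1.50 × 10^8 particles/mL

Step 1: 1.45 mL + 21 mL = 22.45 mL total → factor 22.45/1.45 = 15.483
Step 2: 140 μL brought to 2400 μL → factor 2400/140 = 17.143
Step 3: 0.3 mL brought to 4800 μL → factor 4.8/0.3 = 16
Step 4: 350 μL brought to 3400 μL → factor 3400/350 = 9.7143
Step 5: 275 μL + 1150 μL = 1425 μL total → factor 1425/275 = 5.1818
Overall dilution factor = 15.483 × 17.143 × 16 × 9.7143 × 5.1818 = 2.1377 × 10^5
Stock = 702 particles/mL × 2.1377 × 10^5 = 1.50 × 10^8 particles/mL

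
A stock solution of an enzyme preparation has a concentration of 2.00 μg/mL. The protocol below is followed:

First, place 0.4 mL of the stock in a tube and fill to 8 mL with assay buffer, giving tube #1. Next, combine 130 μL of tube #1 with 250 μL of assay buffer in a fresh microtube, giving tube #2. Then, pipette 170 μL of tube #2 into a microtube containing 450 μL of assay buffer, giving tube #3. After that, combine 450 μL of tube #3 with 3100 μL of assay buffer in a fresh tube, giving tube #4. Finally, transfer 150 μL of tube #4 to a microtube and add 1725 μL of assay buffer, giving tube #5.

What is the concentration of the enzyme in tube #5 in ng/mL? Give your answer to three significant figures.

0.0951 ng/mL

Step 1: 0.4 mL brought to 8 mL → factor 8/0.4 = 20
Step 2: 130 μL + 250 μL = 380 μL total → factor 380/130 = 2.9231
Step 3: 170 μL + 450 μL = 620 μL total → factor 620/170 = 3.6471
Step 4: 450 μL + 3100 μL = 3550 μL total → factor 3550/450 = 7.8889
Step 5: 150 μL + 1725 μL = 1875 μL total → factor 1875/150 = 12.5
Overall dilution factor = 20 × 2.9231 × 3.6471 × 7.8889 × 12.5 = 21025
Final = 2.00 μg/mL / 21025 = 9.512 × 10^-5 μg/mL = 0.0951 ng/mL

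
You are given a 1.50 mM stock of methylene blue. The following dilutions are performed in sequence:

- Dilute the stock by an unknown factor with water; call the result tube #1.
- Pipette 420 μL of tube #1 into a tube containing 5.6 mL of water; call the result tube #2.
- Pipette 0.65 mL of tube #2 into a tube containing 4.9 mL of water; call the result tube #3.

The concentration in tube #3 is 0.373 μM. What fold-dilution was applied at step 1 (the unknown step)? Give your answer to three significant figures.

Step 1: unknown factor x
Step 2: 420 μL + 5.6 mL = 6020 μL total → factor 6020/420 = 14.333
Step 3: 0.65 mL + 4.9 mL = 5.55 mL total → factor 5.55/0.65 = 8.5385
Product of known-step factors = 122.38
Overall factor = 1.50 mM / (0.373 μM) = 4021.4
x = 4021.4 / 122.38 = 32.9

32.9-fold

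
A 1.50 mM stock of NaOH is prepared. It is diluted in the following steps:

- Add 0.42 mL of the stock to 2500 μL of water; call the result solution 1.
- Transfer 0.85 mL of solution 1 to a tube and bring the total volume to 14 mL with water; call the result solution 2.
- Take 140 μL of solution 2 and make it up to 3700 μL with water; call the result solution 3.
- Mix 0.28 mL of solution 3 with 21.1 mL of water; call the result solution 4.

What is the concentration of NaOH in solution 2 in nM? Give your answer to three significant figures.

Step 1: 0.42 mL + 2500 μL = 2.92 mL total → factor 2.92/0.42 = 6.9524
Step 2: 0.85 mL brought to 14 mL → factor 14/0.85 = 16.471
Dilution factor through solution 2 = 6.9524 × 16.471 = 114.51
[solution 2] = 1.50 mM / 114.51 = 0.01310 mM = 1.31 × 10^4 nM

1.31 × 10^4 nM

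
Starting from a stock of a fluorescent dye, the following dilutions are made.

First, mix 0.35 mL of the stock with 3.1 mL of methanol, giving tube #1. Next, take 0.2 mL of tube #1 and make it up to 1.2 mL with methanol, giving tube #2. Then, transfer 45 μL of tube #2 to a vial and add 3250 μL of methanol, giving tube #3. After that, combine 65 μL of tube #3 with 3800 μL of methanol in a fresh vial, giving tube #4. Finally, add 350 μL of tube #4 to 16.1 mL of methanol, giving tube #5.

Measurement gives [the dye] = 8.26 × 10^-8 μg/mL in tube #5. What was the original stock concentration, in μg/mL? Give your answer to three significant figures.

Step 1: 0.35 mL + 3.1 mL = 3.45 mL total → factor 3.45/0.35 = 9.8571
Step 2: 0.2 mL brought to 1.2 mL → factor 1.2/0.2 = 6
Step 3: 45 μL + 3250 μL = 3295 μL total → factor 3295/45 = 73.222
Step 4: 65 μL + 3800 μL = 3865 μL total → factor 3865/65 = 59.462
Step 5: 350 μL + 16.1 mL = 16450 μL total → factor 16450/350 = 47
Overall dilution factor = 9.8571 × 6 × 73.222 × 59.462 × 47 = 1.2103 × 10^7
Stock = 8.26 × 10^-8 μg/mL × 1.2103 × 10^7 = 1.00 μg/mL

1.00 μg/mL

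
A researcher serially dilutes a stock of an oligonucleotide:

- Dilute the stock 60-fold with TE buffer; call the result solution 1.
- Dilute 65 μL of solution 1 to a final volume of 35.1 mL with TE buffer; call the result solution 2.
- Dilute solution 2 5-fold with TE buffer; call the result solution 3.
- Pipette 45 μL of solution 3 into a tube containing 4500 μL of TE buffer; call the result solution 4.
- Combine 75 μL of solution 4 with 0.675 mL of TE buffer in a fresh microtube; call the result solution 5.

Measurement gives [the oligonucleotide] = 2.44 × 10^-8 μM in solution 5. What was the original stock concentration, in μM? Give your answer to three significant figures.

3.99 μM

Step 1: 60-fold → factor 60
Step 2: 65 μL brought to 35.1 mL → factor 35100/65 = 540
Step 3: 5-fold → factor 5
Step 4: 45 μL + 4500 μL = 4545 μL total → factor 4545/45 = 101
Step 5: 75 μL + 0.675 mL = 750 μL total → factor 750/75 = 10
Overall dilution factor = 60 × 540 × 5 × 101 × 10 = 1.6362 × 10^8
Stock = 2.44 × 10^-8 μM × 1.6362 × 10^8 = 3.99 μM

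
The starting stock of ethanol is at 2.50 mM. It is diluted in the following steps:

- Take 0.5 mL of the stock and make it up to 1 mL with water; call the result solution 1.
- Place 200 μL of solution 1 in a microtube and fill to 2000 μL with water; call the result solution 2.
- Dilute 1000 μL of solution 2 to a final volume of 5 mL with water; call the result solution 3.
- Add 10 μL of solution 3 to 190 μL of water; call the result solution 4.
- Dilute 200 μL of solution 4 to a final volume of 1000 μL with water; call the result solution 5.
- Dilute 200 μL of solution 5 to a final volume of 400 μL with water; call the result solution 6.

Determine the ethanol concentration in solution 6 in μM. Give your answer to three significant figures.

0.125 μM

Step 1: 0.5 mL brought to 1 mL → factor 1/0.5 = 2
Step 2: 200 μL brought to 2000 μL → factor 2000/200 = 10
Step 3: 1000 μL brought to 5 mL → factor 5000/1000 = 5
Step 4: 10 μL + 190 μL = 200 μL total → factor 200/10 = 20
Step 5: 200 μL brought to 1000 μL → factor 1000/200 = 5
Step 6: 200 μL brought to 400 μL → factor 400/200 = 2
Overall dilution factor = 2 × 10 × 5 × 20 × 5 × 2 = 20000
Final = 2.50 mM / 20000 = 0.0001250 mM = 0.125 μM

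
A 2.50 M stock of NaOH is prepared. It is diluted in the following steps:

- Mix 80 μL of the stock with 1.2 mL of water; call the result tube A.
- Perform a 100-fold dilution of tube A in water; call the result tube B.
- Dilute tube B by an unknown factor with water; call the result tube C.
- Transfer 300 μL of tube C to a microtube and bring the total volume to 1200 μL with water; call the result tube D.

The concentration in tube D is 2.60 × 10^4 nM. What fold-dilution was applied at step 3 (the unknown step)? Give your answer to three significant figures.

Step 1: 80 μL + 1.2 mL = 1280 μL total → factor 1280/80 = 16
Step 2: 100-fold → factor 100
Step 3: unknown factor x
Step 4: 300 μL brought to 1200 μL → factor 1200/300 = 4
Product of known-step factors = 6400
Overall factor = 2.50 M / (2.60 × 10^4 nM) = 96154
x = 96154 / 6400 = 15.0

15.0-fold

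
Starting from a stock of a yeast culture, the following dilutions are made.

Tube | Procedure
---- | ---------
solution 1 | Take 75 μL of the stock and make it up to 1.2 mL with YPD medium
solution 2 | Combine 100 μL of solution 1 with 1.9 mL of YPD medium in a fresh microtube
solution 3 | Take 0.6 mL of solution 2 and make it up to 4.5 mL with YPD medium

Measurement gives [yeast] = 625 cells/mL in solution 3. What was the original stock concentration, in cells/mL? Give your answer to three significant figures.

Step 1: 75 μL brought to 1.2 mL → factor 1200/75 = 16
Step 2: 100 μL + 1.9 mL = 2000 μL total → factor 2000/100 = 20
Step 3: 0.6 mL brought to 4.5 mL → factor 4.5/0.6 = 7.5
Overall dilution factor = 16 × 20 × 7.5 = 2400
Stock = 625 cells/mL × 2400 = 1.50 × 10^6 cells/mL

1.50 × 10^6 cells/mL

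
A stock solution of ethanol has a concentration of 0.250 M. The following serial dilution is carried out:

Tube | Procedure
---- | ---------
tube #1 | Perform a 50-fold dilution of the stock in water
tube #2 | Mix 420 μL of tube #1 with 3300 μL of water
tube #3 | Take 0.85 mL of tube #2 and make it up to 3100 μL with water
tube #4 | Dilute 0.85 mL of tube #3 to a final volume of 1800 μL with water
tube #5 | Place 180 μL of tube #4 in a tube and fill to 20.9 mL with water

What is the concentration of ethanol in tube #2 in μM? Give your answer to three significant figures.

565 μM

Step 1: 50-fold → factor 50
Step 2: 420 μL + 3300 μL = 3720 μL total → factor 3720/420 = 8.8571
Dilution factor through tube #2 = 50 × 8.8571 = 442.86
[tube #2] = 0.250 M / 442.86 = 0.0005645 M = 565 μM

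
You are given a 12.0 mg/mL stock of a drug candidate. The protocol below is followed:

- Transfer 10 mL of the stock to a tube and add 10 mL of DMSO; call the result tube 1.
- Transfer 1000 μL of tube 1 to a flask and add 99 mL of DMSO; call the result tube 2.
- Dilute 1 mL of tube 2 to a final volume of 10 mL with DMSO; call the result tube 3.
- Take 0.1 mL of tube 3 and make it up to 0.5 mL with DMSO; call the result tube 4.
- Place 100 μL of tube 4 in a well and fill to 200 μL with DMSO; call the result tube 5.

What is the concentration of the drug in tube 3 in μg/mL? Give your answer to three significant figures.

6.00 μg/mL

Step 1: 10 mL + 10 mL = 20 mL total → factor 20/10 = 2
Step 2: 1000 μL + 99 mL = 1 × 10^5 μL total → factor 1 × 10^5/1000 = 100
Step 3: 1 mL brought to 10 mL → factor 10/1 = 10
Dilution factor through tube 3 = 2 × 100 × 10 = 2000
[tube 3] = 12.0 mg/mL / 2000 = 0.006000 mg/mL = 6.00 μg/mL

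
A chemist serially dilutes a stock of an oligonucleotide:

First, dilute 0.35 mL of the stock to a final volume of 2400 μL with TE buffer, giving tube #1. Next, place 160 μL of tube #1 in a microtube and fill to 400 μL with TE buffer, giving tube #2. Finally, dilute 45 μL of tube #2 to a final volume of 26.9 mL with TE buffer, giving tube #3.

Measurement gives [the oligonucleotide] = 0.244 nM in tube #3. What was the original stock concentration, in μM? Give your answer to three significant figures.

Step 1: 0.35 mL brought to 2400 μL → factor 2.4/0.35 = 6.8571
Step 2: 160 μL brought to 400 μL → factor 400/160 = 2.5
Step 3: 45 μL brought to 26.9 mL → factor 26900/45 = 597.78
Overall dilution factor = 6.8571 × 2.5 × 597.78 = 10248
Stock = 0.244 nM × 10248 = 2500 nM = 2.50 μM

2.50 μM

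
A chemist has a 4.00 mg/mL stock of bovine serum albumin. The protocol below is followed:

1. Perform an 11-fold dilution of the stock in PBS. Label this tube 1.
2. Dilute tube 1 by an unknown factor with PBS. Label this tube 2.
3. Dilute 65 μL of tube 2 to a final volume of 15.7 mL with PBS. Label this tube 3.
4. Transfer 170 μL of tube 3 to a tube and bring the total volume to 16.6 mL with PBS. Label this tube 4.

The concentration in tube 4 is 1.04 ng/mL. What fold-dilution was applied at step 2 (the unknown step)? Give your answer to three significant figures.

14.8-fold

Step 1: 11-fold → factor 11
Step 2: unknown factor x
Step 3: 65 μL brought to 15.7 mL → factor 15700/65 = 241.54
Step 4: 170 μL brought to 16.6 mL → factor 16600/170 = 97.647
Product of known-step factors = 2.5944 × 10^5
Overall factor = 4.00 mg/mL / (1.04 ng/mL) = 3.8462 × 10^6
x = 3.8462 × 10^6 / 2.5944 × 10^5 = 14.8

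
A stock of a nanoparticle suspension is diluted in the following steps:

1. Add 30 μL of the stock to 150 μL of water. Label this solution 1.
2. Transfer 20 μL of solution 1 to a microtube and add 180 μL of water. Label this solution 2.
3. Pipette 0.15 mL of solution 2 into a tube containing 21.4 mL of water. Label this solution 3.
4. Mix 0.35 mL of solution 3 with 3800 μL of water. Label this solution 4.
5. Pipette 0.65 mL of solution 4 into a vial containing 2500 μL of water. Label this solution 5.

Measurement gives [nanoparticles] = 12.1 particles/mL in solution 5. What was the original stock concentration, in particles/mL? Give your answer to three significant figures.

Step 1: 30 μL + 150 μL = 180 μL total → factor 180/30 = 6
Step 2: 20 μL + 180 μL = 200 μL total → factor 200/20 = 10
Step 3: 0.15 mL + 21.4 mL = 21.55 mL total → factor 21.55/0.15 = 143.67
Step 4: 0.35 mL + 3800 μL = 4.15 mL total → factor 4.15/0.35 = 11.857
Step 5: 0.65 mL + 2500 μL = 3.15 mL total → factor 3.15/0.65 = 4.8462
Overall dilution factor = 6 × 10 × 143.67 × 11.857 × 4.8462 = 4.9532 × 10^5
Stock = 12.1 particles/mL × 4.9532 × 10^5 = 5.99 × 10^6 particles/mL

5.99 × 10^6 particles/mL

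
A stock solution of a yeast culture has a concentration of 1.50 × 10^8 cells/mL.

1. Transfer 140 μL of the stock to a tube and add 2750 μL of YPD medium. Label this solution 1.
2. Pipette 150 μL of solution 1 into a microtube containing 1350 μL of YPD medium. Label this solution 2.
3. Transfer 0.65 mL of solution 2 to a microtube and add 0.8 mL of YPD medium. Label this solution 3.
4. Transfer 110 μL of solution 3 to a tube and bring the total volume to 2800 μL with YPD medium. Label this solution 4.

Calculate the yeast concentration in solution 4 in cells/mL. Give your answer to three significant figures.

Step 1: 140 μL + 2750 μL = 2890 μL total → factor 2890/140 = 20.643
Step 2: 150 μL + 1350 μL = 1500 μL total → factor 1500/150 = 10
Step 3: 0.65 mL + 0.8 mL = 1.45 mL total → factor 1.45/0.65 = 2.2308
Step 4: 110 μL brought to 2800 μL → factor 2800/110 = 25.455
Dilution factor through solution 4 = 20.643 × 10 × 2.2308 × 25.455 = 11722
[solution 4] = 1.50 × 10^8 cells/mL / 11722 = 1.28 × 10^4 cells/mL

1.28 × 10^4 cells/mL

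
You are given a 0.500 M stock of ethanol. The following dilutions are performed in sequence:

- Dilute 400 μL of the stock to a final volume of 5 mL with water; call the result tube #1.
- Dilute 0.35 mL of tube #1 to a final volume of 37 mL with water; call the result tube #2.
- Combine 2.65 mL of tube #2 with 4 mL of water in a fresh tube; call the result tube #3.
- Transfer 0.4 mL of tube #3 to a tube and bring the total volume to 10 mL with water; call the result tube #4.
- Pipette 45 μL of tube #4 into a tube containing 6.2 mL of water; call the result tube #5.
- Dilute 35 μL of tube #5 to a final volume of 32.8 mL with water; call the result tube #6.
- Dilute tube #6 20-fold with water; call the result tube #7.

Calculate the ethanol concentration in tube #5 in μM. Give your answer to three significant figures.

0.0435 μM

Step 1: 400 μL brought to 5 mL → factor 5000/400 = 12.5
Step 2: 0.35 mL brought to 37 mL → factor 37/0.35 = 105.71
Step 3: 2.65 mL + 4 mL = 6.65 mL total → factor 6.65/2.65 = 2.5094
Step 4: 0.4 mL brought to 10 mL → factor 10/0.4 = 25
Step 5: 45 μL + 6.2 mL = 6245 μL total → factor 6245/45 = 138.78
Dilution factor through tube #5 = 12.5 × 105.71 × 2.5094 × 25 × 138.78 = 1.1505 × 10^7
[tube #5] = 0.500 M / 1.1505 × 10^7 = 4.346 × 10^-8 M = 0.0435 μM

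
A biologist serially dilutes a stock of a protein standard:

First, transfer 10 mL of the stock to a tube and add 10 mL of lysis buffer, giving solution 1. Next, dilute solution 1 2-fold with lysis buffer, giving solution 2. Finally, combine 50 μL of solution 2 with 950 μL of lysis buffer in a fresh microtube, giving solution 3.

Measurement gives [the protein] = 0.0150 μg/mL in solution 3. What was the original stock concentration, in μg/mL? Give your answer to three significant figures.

Step 1: 10 mL + 10 mL = 20 mL total → factor 20/10 = 2
Step 2: 2-fold → factor 2
Step 3: 50 μL + 950 μL = 1000 μL total → factor 1000/50 = 20
Overall dilution factor = 2 × 2 × 20 = 80
Stock = 0.0150 μg/mL × 80 = 1.20 μg/mL

1.20 μg/mL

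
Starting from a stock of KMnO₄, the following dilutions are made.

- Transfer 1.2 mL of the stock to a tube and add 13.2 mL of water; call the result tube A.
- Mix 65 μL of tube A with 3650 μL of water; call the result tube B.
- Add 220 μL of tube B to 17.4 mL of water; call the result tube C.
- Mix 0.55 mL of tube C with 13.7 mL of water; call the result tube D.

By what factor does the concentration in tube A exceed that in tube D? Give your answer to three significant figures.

Step 1: 1.2 mL + 13.2 mL = 14.4 mL total → factor 14.4/1.2 = 12
Step 2: 65 μL + 3650 μL = 3715 μL total → factor 3715/65 = 57.154
Step 3: 220 μL + 17.4 mL = 17620 μL total → factor 17620/220 = 80.091
Step 4: 0.55 mL + 13.7 mL = 14.25 mL total → factor 14.25/0.55 = 25.909
Dilution factor to tube A = 12; to tube D = 1.4232 × 10^6
[tube A]/[tube D] = (factor to tube D)/(factor to tube A) = 1.4232 × 10^6/12 = 1.19 × 10^5

1.19 × 10^5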